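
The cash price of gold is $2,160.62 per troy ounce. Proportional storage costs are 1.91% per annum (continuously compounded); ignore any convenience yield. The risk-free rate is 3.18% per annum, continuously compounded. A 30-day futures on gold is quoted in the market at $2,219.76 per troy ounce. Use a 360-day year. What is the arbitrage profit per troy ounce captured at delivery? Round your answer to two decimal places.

$49.96 per troy ounce

Fair futures: F* = S·e^(carry·T), with carry = (r + u) = 0.0318 + 0.0191 = 0.0509
F* = 2160.62 · e^(0.0509 × 30/360) = 2160.62 · e^0.00424167 = 2160.62 × 1.00425068 = $2169.8041
Market $2219.76 > fair $2169.8041: forward overpriced → cash-and-carry (buy spot, short the forward).
At maturity, profit = |F_mkt − F*| = |2219.76 − 2169.8041| = $49.96 per troy ounce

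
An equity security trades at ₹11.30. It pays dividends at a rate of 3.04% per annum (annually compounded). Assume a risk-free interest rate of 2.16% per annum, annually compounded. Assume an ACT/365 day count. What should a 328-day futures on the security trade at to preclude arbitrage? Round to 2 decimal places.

F = S · (1+r)^T / (1+q)^T
= 11.30 × 1.019389 / 1.027277 = 11.30 × 0.992321
F = ₹11.21

₹11.21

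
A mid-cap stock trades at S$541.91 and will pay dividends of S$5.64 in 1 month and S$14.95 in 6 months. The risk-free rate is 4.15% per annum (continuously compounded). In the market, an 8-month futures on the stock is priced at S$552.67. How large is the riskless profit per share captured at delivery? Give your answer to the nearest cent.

S$16.39 per share

PV(dividends) I = 5.64·e^(−0.0415·1/12) + 14.95·e^(−0.0415·6/12) = 20.2635
Fair futures F* = (S − I)·e^(rT) = (541.91 − 20.2635)·e^0.027667 = 521.6465 × 1.028053 = 536.2802
Market S$552.67 > fair 536.2802: forward overpriced → cash-and-carry (borrow at r, buy the stock and collect the dividends, short the forward).
Profit at T = |F_mkt − F*| = |552.67 − 536.2802| = S$16.39 per share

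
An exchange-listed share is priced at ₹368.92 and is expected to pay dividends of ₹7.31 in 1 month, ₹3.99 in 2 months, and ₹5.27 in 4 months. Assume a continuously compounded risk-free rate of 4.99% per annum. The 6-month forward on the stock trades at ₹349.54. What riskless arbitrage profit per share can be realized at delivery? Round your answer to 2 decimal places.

PV(dividends) I = 7.31·e^(−0.0499·1/12) + 3.99·e^(−0.0499·2/12) + 5.27·e^(−0.0499·4/12) = 16.4197
Fair forward F* = (S − I)·e^(rT) = (368.92 − 16.4197)·e^0.024950 = 352.5003 × 1.025264 = 361.4059
Market ₹349.54 < fair 361.4059: forward underpriced → reverse cash-and-carry (short the stock, invest proceeds at r, pay the dividends, go long the forward).
Profit at T = |F_mkt − F*| = |349.54 − 361.4059| = ₹11.87 per share

₹11.87 per share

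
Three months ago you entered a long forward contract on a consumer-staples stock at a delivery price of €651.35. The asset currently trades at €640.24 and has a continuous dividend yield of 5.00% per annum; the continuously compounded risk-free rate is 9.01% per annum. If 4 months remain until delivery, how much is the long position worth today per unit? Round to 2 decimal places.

-€2.42

Current fair forward for the remaining 4 months: F = S·e^((r − q)·T), (r − q) = 0.0901 − 0.0500 = 0.0401
F = 640.24 · e^(0.0401 × 4/12) = 640.24 × 1.013456 = 648.8551
Value of long forward = (F − K)·e^(−rT) = (648.8551 − 651.35) · e^(−0.0901·4/12)
= -2.4949 × 0.970413 = -2.42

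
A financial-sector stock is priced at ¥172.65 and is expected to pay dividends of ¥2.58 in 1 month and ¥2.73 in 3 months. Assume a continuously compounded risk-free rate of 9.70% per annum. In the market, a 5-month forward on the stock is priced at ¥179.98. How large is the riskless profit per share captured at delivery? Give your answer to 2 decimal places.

¥5.65 per share

PV(dividends) I = 2.58·e^(−0.0970·1/12) + 2.73·e^(−0.0970·3/12) = 5.2238
Fair forward F* = (S − I)·e^(rT) = (172.65 − 5.2238)·e^0.040417 = 167.4262 × 1.041245 = 174.3317
Market ¥179.98 > fair 174.3317: forward overpriced → cash-and-carry (borrow at r, buy the stock and collect the dividends, short the forward).
Profit at T = |F_mkt − F*| = |179.98 − 174.3317| = ¥5.65 per share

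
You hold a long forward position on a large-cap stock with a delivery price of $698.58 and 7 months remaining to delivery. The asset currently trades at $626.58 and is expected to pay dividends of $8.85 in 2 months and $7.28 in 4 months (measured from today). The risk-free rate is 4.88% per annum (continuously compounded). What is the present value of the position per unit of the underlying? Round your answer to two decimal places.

PV(remaining dividends) I = 8.85·e^(−0.0488·2/12) + 7.28·e^(−0.0488·4/12) = 15.9408
Current forward F = (S − I)·e^(rT) = (626.58 − 15.9408)·e^(0.0488·7/12) = 610.6392 × 1.028876 = 628.2720
Value (long) = (F − K)·e^(−rT) = (628.2720 − 698.58) × 0.971935 = -68.3348
Value = -$68.33

-$68.33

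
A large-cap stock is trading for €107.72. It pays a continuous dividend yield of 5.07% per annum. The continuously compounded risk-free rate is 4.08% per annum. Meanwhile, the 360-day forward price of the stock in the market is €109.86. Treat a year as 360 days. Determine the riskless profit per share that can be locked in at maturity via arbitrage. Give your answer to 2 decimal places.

€3.20 per share

Fair forward: F* = S·e^(carry·T), with carry = (r − q) = 0.0408 − 0.0507 = -0.0099
F* = 107.72 · e^(-0.0099 × 360/360) = 107.72 · e^-0.009900 = 107.72 × 0.990149 = €106.6589
Market €109.86 > fair €106.6589: forward overpriced → cash-and-carry (buy spot, short the forward).
At maturity, profit = |F_mkt − F*| = |109.86 − 106.6589| = €3.20 per share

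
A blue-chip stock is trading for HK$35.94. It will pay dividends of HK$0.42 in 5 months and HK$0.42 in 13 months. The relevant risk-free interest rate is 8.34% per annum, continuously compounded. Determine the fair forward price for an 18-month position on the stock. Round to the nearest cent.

PV(dividends) I = 0.42·e^(−0.0834·5/12) + 0.42·e^(−0.0834·13/12)
I = 0.4057 + 0.3837 = 0.7894
F = (S − I)·e^(rT) = (35.94 − 0.7894) · e^(0.0834·18/12)
= 35.1506 · e^0.125100 = 35.1506 × 1.133262 = HK$39.83

HK$39.83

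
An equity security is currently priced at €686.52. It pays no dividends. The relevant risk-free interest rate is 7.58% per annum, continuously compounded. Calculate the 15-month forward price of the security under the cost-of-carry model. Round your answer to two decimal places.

€754.75

F = S·e^(rT) = 686.52 · e^(0.0758 × 15/12)
= 686.52 · e^0.094750 = 686.52 × 1.099384
F = €754.75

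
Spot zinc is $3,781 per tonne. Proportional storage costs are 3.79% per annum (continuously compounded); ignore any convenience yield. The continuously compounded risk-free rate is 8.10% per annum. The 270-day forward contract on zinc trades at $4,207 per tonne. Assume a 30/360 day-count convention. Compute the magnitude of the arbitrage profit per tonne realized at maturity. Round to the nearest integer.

Fair forward: F* = S·e^(carry·T), with carry = (r + u) = 0.0810 + 0.0379 = 0.1189
F* = 3781 · e^(0.1189 × 270/360) = 3781 · e^0.089175 = 3781 × 1.093272 = $4133.6614
Market $4207 > fair $4133.6614: forward overpriced → cash-and-carry (buy spot, short the forward).
At maturity, profit = |F_mkt − F*| = |4207 − 4133.6614| = $73 per tonne

$73 per tonne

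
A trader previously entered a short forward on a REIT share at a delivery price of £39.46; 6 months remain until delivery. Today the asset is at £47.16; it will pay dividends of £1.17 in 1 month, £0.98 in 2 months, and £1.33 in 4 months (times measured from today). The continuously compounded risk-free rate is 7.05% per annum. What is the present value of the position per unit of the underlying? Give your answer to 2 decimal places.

PV(remaining dividends) I = 1.17·e^(−0.0705·1/12) + 0.98·e^(−0.0705·2/12) + 1.33·e^(−0.0705·4/12) = 3.4308
Current forward F = (S − I)·e^(rT) = (47.16 − 3.4308)·e^(0.0705·6/12) = 43.7292 × 1.035879 = 45.2982
Value (long) = (F − K)·e^(−rT) = (45.2982 − 39.46) × 0.965364 = 5.6360
Short position value = −(long value) = -£5.64

-£5.64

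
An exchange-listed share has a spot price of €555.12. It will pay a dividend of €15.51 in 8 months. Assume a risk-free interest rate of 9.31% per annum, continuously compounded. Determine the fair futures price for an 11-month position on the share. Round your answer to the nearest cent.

PV(dividends) I = 15.51·e^(−0.0931·8/12)
I = 14.5766
F = (S − I)·e^(rT) = (555.12 − 14.5766) · e^(0.0931·11/12)
= 540.5434 · e^0.085342 = 540.5434 × 1.089089 = €588.70

€588.70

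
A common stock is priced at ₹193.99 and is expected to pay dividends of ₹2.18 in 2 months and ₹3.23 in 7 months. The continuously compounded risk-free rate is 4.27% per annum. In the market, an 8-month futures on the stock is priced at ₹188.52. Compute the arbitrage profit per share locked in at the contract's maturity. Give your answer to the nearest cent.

₹5.60 per share

PV(dividends) I = 2.18·e^(−0.0427·2/12) + 3.23·e^(−0.0427·7/12) = 5.3151
Fair futures F* = (S − I)·e^(rT) = (193.99 − 5.3151)·e^0.028467 = 188.6749 × 1.028876 = 194.1231
Market ₹188.52 < fair 194.1231: forward underpriced → reverse cash-and-carry (short the stock, invest proceeds at r, pay the dividends, go long the forward).
Profit at T = |F_mkt − F*| = |188.52 − 194.1231| = ₹5.60 per share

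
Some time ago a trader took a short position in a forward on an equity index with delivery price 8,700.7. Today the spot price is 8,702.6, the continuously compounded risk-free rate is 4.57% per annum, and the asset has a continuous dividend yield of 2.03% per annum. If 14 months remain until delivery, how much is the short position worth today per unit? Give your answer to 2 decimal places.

Current fair forward for the remaining 14 months: F = S·e^((r − q)·T), (r − q) = 0.0457 − 0.0203 = 0.0254
F = 8702.6 · e^(0.0254 × 14/12) = 8702.6 × 1.03007677 = 8964.3461
Value of long forward = (F − K)·e^(−rT) = (8964.3461 − 8700.7) · e^(−0.0457·14/12)
= 263.6461 × 0.94807974 = 249.96
Short position value = −(long value) = -249.96

-249.96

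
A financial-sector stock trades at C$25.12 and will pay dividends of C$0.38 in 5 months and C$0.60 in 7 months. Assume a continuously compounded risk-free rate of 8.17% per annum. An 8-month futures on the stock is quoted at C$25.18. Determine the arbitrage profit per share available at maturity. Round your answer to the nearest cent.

C$0.35 per share

PV(dividends) I = 0.38·e^(−0.0817·5/12) + 0.60·e^(−0.0817·7/12) = 0.9394
Fair futures F* = (S − I)·e^(rT) = (25.12 − 0.9394)·e^0.054467 = 24.1806 × 1.055978 = 25.5342
Market C$25.18 < fair 25.5342: forward underpriced → reverse cash-and-carry (short the stock, invest proceeds at r, pay the dividends, go long the forward).
Profit at T = |F_mkt − F*| = |25.18 − 25.5342| = C$0.35 per share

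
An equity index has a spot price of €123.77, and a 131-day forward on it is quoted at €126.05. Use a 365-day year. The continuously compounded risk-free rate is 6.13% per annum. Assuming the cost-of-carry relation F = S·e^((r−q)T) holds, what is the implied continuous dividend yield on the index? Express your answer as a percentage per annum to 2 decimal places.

1.04%

From F = S·e^((r−q)T): (r − q) = ln(F/S)/T
ln(126.05/123.77) = ln(1.018421) = 0.018253
(r − q) = 0.018253 / (131/365) = 0.050858
q = r − ln(F/S)/T = 0.0613 − 0.050858 = 0.010442
q = 1.04%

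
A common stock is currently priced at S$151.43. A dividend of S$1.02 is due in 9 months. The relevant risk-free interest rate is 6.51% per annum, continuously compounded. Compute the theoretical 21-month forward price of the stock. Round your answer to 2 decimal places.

S$168.61

PV(dividends) I = 1.02·e^(−0.0651·9/12)
I = 0.9714
F = (S − I)·e^(rT) = (151.43 − 0.9714) · e^(0.0651·21/12)
= 150.4586 · e^0.113925 = 150.4586 × 1.120668 = S$168.61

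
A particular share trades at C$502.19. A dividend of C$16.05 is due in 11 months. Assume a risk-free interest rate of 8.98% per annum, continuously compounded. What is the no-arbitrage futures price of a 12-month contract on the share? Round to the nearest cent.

PV(dividends) I = 16.05·e^(−0.0898·11/12)
I = 14.7817
F = (S − I)·e^(rT) = (502.19 − 14.7817) · e^(0.0898·12/12)
= 487.4083 · e^0.089800 = 487.4083 × 1.093955 = C$533.20

C$533.20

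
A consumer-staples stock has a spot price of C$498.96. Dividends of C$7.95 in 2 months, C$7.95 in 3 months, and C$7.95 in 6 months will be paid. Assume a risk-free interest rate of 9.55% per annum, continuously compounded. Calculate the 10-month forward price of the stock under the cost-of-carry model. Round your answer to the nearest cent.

C$515.21

PV(dividends) I = 7.95·e^(−0.0955·2/12) + 7.95·e^(−0.0955·3/12) + 7.95·e^(−0.0955·6/12)
I = 7.8245 + 7.7624 + 7.5793 = 23.1662
F = (S − I)·e^(rT) = (498.96 − 23.1662) · e^(0.0955·10/12)
= 475.7938 · e^0.079583 = 475.7938 × 1.082835 = C$515.21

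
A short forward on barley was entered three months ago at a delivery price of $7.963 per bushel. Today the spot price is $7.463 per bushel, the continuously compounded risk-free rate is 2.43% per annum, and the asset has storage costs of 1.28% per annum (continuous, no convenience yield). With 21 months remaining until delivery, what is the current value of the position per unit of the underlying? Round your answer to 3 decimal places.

-$0.001 per bushel

Current fair forward for the remaining 21 months: F = S·e^((r + u)·T), (r + u) = 0.0243 + 0.0128 = 0.0371
F = 7.463 · e^(0.0371 × 21/12) = 7.463 × 1.067079 = 7.9636
Value of long forward = (F − K)·e^(−rT) = (7.9636 − 7.963) · e^(−0.0243·21/12)
= 0.0006 × 0.958367 = 0.001
Short position value = −(long value) = -$0.001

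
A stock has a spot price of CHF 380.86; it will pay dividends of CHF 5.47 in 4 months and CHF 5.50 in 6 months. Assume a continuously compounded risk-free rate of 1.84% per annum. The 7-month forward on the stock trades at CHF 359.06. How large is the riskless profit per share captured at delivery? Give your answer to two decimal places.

CHF 14.91 per share

PV(dividends) I = 5.47·e^(−0.0184·4/12) + 5.50·e^(−0.0184·6/12) = 10.8862
Fair forward F* = (S − I)·e^(rT) = (380.86 − 10.8862)·e^0.010733 = 369.9738 × 1.010791 = 373.9662
Market CHF 359.06 < fair 373.9662: forward underpriced → reverse cash-and-carry (short the stock, invest proceeds at r, pay the dividends, go long the forward).
Profit at T = |F_mkt − F*| = |359.06 − 373.9662| = CHF 14.91 per share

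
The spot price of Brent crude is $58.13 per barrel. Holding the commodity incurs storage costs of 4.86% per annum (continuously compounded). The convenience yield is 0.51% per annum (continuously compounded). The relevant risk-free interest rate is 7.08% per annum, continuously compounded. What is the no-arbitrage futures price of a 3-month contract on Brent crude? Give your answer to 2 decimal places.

$59.82 per barrel

Net carry = r + u − y = 0.0708 + 0.0486 − 0.0051 = 0.1143
F = S·e^((r+u−y)T) = 58.13 · e^(0.1143 × 3/12) = 58.13 · e^0.028575
= 58.13 × 1.028987 = $59.82 per barrel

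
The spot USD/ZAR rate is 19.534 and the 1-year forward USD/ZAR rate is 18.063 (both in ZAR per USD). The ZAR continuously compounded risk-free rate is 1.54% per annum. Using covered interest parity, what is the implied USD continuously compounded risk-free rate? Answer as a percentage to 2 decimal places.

F = S·e^((r_ZAR − r_USD)T) ⇒ r_USD = r_ZAR − ln(F/S)/T
ln(18.063/19.534) = -0.078291; /(1) = -0.078291
r_USD = 0.0154 + 0.078291 = 0.093691
r_USD = 9.37%

9.37%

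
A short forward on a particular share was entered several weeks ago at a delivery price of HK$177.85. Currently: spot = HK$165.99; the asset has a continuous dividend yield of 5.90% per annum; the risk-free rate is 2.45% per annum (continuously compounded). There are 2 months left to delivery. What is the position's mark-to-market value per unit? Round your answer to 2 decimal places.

HK$12.76

Current fair forward for the remaining 2 months: F = S·e^((r − q)·T), (r − q) = 0.0245 − 0.0590 = -0.0345
F = 165.99 · e^(-0.0345 × 2/12) = 165.99 × 0.994266 = 165.0382
Value of long forward = (F − K)·e^(−rT) = (165.0382 − 177.85) · e^(−0.0245·2/12)
= -12.8118 × 0.995925 = -12.76
Short position value = −(long value) = HK$12.76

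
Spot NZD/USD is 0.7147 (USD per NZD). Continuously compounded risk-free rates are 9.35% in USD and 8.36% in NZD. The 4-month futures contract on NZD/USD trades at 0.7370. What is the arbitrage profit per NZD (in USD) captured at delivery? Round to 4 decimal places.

Fair futures: F* = S·e^(carry·T), with carry = (r_USD − r_NZD) = 0.0935 − 0.0836 = 0.0099
F* = 0.7147 · e^(0.0099 × 4/12) = 0.7147 · e^0.003300 = 0.7147 × 1.003305 = 0.7171
Market 0.7370 > fair 0.7171: forward overpriced → cash-and-carry (buy spot, short the forward).
At maturity, profit = |F_mkt − F*| = |0.7370 − 0.7171| = 0.0199 per NZD (in USD)

0.0199 per NZD (in USD)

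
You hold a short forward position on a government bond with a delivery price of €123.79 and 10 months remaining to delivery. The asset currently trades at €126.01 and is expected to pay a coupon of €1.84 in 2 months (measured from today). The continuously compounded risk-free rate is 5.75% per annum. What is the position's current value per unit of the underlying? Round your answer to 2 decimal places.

-€6.19

PV(remaining coupons) I = 1.84·e^(−0.0575·2/12) = 1.8225
Current forward F = (S − I)·e^(rT) = (126.01 − 1.8225)·e^(0.0575·10/12) = 124.1875 × 1.049083 = 130.2830
Value (long) = (F − K)·e^(−rT) = (130.2830 − 123.79) × 0.953213 = 6.1892
Short position value = −(long value) = -€6.19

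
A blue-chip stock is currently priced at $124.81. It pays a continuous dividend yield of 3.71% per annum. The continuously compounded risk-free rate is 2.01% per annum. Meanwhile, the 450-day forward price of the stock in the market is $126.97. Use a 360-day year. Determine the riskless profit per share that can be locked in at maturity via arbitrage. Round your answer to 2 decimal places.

Fair forward: F* = S·e^(carry·T), with carry = (r − q) = 0.0201 − 0.0371 = -0.0170
F* = 124.81 · e^(-0.0170 × 450/360) = 124.81 · e^-0.021250 = 124.81 × 0.978974 = $122.1857
Market $126.97 > fair $122.1857: forward overpriced → cash-and-carry (buy spot, short the forward).
At maturity, profit = |F_mkt − F*| = |126.97 − 122.1857| = $4.78 per share

$4.78 per share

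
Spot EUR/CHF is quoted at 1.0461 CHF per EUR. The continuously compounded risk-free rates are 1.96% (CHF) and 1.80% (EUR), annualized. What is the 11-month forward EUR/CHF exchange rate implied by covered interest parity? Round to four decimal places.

1.0476

F = S·e^((r_CHF − r_EUR)T) = 1.0461 · e^((0.0196 − 0.0180) × 11/12)
= 1.0461 · e^0.001467 = 1.0461 × 1.001468
F = 1.0476 CHF per EUR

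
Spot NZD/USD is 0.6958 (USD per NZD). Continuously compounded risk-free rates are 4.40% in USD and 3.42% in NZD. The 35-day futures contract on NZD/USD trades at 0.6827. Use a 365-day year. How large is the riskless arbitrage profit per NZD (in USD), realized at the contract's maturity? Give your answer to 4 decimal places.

Fair futures: F* = S·e^(carry·T), with carry = (r_USD − r_NZD) = 0.0440 − 0.0342 = 0.0098
F* = 0.6958 · e^(0.0098 × 35/365) = 0.6958 · e^0.000940 = 0.6958 × 1.000940 = 0.6965
Market 0.6827 < fair 0.6965: forward underpriced → reverse cash-and-carry (short spot, go long the forward).
At maturity, profit = |F_mkt − F*| = |0.6827 − 0.6965| = 0.0138 per NZD (in USD)

0.0138 per NZD (in USD)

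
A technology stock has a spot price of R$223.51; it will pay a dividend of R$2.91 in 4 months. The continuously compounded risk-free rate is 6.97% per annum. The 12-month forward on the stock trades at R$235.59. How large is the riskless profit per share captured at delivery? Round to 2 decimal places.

R$1.01 per share

PV(dividends) I = 2.91·e^(−0.0697·4/12) = 2.8432
Fair forward F* = (S − I)·e^(rT) = (223.51 − 2.8432)·e^0.069700 = 220.6668 × 1.072186 = 236.5959
Market R$235.59 < fair 236.5959: forward underpriced → reverse cash-and-carry (short the stock, invest proceeds at r, pay the dividends, go long the forward).
Profit at T = |F_mkt − F*| = |235.59 − 236.5959| = R$1.01 per share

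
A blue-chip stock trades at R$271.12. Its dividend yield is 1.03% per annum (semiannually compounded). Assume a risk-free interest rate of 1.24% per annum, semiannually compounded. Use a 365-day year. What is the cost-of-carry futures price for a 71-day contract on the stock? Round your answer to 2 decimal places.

R$271.23

F = S · (1+r/2)^(2T) / (1+q/2)^(2T)
= 271.12 × 1.002408 / 1.002000 = 271.12 × 1.000407
F = R$271.23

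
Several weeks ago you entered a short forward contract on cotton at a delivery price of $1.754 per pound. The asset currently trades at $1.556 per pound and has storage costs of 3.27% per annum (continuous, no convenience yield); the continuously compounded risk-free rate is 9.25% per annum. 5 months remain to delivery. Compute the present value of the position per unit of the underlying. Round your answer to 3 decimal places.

Current fair forward for the remaining 5 months: F = S·e^((r + u)·T), (r + u) = 0.0925 + 0.0327 = 0.1252
F = 1.556 · e^(0.1252 × 5/12) = 1.556 × 1.053551 = 1.6393
Value of long forward = (F − K)·e^(−rT) = (1.6393 − 1.754) · e^(−0.0925·5/12)
= -0.1147 × 0.962192 = -0.110
Short position value = −(long value) = $0.110

$0.110 per pound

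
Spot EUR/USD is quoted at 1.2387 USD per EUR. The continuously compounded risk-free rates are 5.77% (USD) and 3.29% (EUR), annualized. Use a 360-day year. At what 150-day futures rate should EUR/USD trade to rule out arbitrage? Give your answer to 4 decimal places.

1.2516

F = S·e^((r_USD − r_EUR)T) = 1.2387 · e^((0.0577 − 0.0329) × 150/360)
= 1.2387 · e^0.010333 = 1.2387 × 1.010387
F = 1.2516 USD per EUR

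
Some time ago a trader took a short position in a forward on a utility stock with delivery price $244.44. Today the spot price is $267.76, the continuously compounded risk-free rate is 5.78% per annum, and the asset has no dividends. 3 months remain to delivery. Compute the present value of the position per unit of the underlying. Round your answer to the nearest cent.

-$26.83

Current fair forward for the remaining 3 months: F = S·e^(r·T), r = 0.0578
F = 267.76 · e^(0.0578 × 3/12) = 267.76 × 1.014555 = 271.6572
Value of long forward = (F − K)·e^(−rT) = (271.6572 − 244.44) · e^(−0.0578·3/12)
= 27.2172 × 0.985654 = 26.83
Short position value = −(long value) = -$26.83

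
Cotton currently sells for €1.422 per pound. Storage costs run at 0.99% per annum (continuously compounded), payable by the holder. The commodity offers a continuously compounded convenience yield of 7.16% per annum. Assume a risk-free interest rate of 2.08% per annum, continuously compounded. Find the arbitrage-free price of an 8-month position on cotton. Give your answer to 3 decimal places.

€1.384 per pound

Net carry = r + u − y = 0.0208 + 0.0099 − 0.0716 = -0.0409
F = S·e^((r+u−y)T) = 1.422 · e^(-0.0409 × 8/12) = 1.422 · e^-0.027267
= 1.422 × 0.973101 = €1.384 per pound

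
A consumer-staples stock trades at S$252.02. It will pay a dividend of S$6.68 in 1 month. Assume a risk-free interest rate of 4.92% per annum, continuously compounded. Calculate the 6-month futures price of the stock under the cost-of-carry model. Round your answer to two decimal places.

PV(dividends) I = 6.68·e^(−0.0492·1/12)
I = 6.6527
F = (S − I)·e^(rT) = (252.02 − 6.6527) · e^(0.0492·6/12)
= 245.3673 · e^0.024600 = 245.3673 × 1.024905 = S$251.48

S$251.48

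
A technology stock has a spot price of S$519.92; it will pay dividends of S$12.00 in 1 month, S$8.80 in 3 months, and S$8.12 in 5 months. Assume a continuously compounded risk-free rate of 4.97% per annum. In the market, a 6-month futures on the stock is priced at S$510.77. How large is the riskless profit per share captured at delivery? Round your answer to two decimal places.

S$7.08 per share

PV(dividends) I = 12.00·e^(−0.0497·1/12) + 8.80·e^(−0.0497·3/12) + 8.12·e^(−0.0497·5/12) = 28.5953
Fair futures F* = (S − I)·e^(rT) = (519.92 − 28.5953)·e^0.024850 = 491.3247 × 1.025161 = 503.6869
Market S$510.77 > fair 503.6869: forward overpriced → cash-and-carry (borrow at r, buy the stock and collect the dividends, short the forward).
Profit at T = |F_mkt − F*| = |510.77 − 503.6869| = S$7.08 per share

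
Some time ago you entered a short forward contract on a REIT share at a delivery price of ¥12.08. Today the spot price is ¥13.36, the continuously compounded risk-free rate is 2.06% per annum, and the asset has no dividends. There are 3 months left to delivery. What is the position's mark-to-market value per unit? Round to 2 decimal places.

-¥1.34

Current fair forward for the remaining 3 months: F = S·e^(r·T), r = 0.0206
F = 13.36 · e^(0.0206 × 3/12) = 13.36 × 1.005163 = 13.4290
Value of long forward = (F − K)·e^(−rT) = (13.4290 − 12.08) · e^(−0.0206·3/12)
= 1.3490 × 0.994863 = 1.34
Short position value = −(long value) = -¥1.34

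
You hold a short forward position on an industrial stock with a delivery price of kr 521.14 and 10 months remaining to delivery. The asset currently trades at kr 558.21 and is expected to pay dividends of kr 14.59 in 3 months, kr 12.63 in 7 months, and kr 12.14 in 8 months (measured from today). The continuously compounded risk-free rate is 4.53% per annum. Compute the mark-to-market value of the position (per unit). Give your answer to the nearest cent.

PV(remaining dividends) I = 14.59·e^(−0.0453·3/12) + 12.63·e^(−0.0453·7/12) + 12.14·e^(−0.0453·8/12) = 38.5052
Current forward F = (S − I)·e^(rT) = (558.21 − 38.5052)·e^(0.0453·10/12) = 519.7048 × 1.038472 = 539.6989
Value (long) = (F − K)·e^(−rT) = (539.6989 − 521.14) × 0.962954 = 17.8714
Short position value = −(long value) = -kr 17.87

-kr 17.87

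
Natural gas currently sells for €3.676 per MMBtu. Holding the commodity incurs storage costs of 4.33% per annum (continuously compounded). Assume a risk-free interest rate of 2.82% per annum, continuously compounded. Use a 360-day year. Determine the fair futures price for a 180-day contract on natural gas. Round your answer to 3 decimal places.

€3.810 per MMBtu

Net carry = r + u − y = 0.0282 + 0.0433 − 0.0000 = 0.0715
F = S·e^((r+u−y)T) = 3.676 · e^(0.0715 × 180/360) = 3.676 · e^0.035750
= 3.676 × 1.036397 = €3.810 per MMBtu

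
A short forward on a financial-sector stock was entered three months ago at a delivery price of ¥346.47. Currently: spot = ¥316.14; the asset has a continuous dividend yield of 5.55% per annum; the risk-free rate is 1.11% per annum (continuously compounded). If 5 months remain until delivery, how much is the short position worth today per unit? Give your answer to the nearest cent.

¥35.96

Current fair forward for the remaining 5 months: F = S·e^((r − q)·T), (r − q) = 0.0111 − 0.0555 = -0.0444
F = 316.14 · e^(-0.0444 × 5/12) = 316.14 × 0.981670 = 310.3452
Value of long forward = (F − K)·e^(−rT) = (310.3452 − 346.47) · e^(−0.0111·5/12)
= -36.1248 × 0.995386 = -35.96
Short position value = −(long value) = ¥35.96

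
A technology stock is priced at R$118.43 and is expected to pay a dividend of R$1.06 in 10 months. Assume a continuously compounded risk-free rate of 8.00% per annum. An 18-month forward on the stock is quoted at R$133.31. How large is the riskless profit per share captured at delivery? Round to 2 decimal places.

R$0.90 per share

PV(dividends) I = 1.06·e^(−0.0800·10/12) = 0.9916
Fair forward F* = (S − I)·e^(rT) = (118.43 − 0.9916)·e^0.120000 = 117.4384 × 1.127497 = 132.4114
Market R$133.31 > fair 132.4114: forward overpriced → cash-and-carry (borrow at r, buy the stock and collect the dividends, short the forward).
Profit at T = |F_mkt − F*| = |133.31 − 132.4114| = R$0.90 per share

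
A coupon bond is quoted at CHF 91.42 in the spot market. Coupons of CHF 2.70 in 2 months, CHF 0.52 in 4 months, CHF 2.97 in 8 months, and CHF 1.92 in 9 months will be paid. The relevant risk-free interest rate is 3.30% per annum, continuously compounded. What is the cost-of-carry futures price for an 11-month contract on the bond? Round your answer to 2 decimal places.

CHF 86.00

PV(coupons) I = 2.70·e^(−0.0330·2/12) + 0.52·e^(−0.0330·4/12) + 2.97·e^(−0.0330·8/12) + 1.92·e^(−0.0330·9/12)
I = 2.6852 + 0.5143 + 2.9054 + 1.8731 = 7.9780
F = (S − I)·e^(rT) = (91.42 − 7.9780) · e^(0.0330·11/12)
= 83.4420 · e^0.030250 = 83.4420 × 1.030712 = CHF 86.00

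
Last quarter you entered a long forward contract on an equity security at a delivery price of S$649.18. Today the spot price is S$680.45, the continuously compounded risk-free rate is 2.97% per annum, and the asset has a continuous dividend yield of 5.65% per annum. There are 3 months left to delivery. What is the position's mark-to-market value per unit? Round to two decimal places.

S$26.53

Current fair forward for the remaining 3 months: F = S·e^((r − q)·T), (r − q) = 0.0297 − 0.0565 = -0.0268
F = 680.45 · e^(-0.0268 × 3/12) = 680.45 × 0.993322 = 675.9060
Value of long forward = (F − K)·e^(−rT) = (675.9060 − 649.18) · e^(−0.0297·3/12)
= 26.7260 × 0.992602 = 26.53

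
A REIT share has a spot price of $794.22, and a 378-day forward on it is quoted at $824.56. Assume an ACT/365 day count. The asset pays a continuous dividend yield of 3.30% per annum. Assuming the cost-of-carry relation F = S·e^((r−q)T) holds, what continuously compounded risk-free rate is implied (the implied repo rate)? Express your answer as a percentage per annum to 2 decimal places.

From F = S·e^((r−q)T): (r − q) = ln(F/S)/T
ln(824.56/794.22) = ln(1.038201) = 0.037489
(r − q) = 0.037489 / (378/365) = 0.036200
r = ln(F/S)/T + q = 0.036200 + 0.0330 = 0.069200
r = 6.92%

6.92%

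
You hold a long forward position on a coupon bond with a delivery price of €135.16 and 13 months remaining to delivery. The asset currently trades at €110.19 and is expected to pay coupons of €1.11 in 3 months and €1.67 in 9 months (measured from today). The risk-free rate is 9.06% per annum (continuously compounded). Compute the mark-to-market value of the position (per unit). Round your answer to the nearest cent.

-€14.98

PV(remaining coupons) I = 1.11·e^(−0.0906·3/12) + 1.67·e^(−0.0906·9/12) = 2.6454
Current forward F = (S − I)·e^(rT) = (110.19 − 2.6454)·e^(0.0906·13/12) = 107.5446 × 1.103128 = 118.6355
Value (long) = (F − K)·e^(−rT) = (118.6355 − 135.16) × 0.906513 = -14.9797
Value = -€14.98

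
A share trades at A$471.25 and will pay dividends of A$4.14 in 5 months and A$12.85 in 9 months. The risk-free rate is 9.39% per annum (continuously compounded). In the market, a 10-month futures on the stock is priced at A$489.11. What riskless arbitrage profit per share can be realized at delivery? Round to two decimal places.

PV(dividends) I = 4.14·e^(−0.0939·5/12) + 12.85·e^(−0.0939·9/12) = 15.9573
Fair futures F* = (S − I)·e^(rT) = (471.25 − 15.9573)·e^0.078250 = 455.2927 × 1.081393 = 492.3503
Market A$489.11 < fair 492.3503: forward underpriced → reverse cash-and-carry (short the stock, invest proceeds at r, pay the dividends, go long the forward).
Profit at T = |F_mkt − F*| = |489.11 − 492.3503| = A$3.24 per share

A$3.24 per share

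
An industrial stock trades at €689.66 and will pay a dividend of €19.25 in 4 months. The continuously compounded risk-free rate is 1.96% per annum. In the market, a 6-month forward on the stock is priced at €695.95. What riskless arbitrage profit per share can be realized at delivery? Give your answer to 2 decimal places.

PV(dividends) I = 19.25·e^(−0.0196·4/12) = 19.1246
Fair forward F* = (S − I)·e^(rT) = (689.66 − 19.1246)·e^0.009800 = 670.5354 × 1.009848 = 677.1388
Market €695.95 > fair 677.1388: forward overpriced → cash-and-carry (borrow at r, buy the stock and collect the dividends, short the forward).
Profit at T = |F_mkt − F*| = |695.95 − 677.1388| = €18.81 per share

€18.81 per share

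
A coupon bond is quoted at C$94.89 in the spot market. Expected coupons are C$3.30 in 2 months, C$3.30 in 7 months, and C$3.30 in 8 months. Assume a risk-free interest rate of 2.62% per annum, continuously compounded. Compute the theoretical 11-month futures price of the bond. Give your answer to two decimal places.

C$87.18

PV(coupons) I = 3.30·e^(−0.0262·2/12) + 3.30·e^(−0.0262·7/12) + 3.30·e^(−0.0262·8/12)
I = 3.2856 + 3.2499 + 3.2429 = 9.7784
F = (S − I)·e^(rT) = (94.89 − 9.7784) · e^(0.0262·11/12)
= 85.1116 · e^0.024017 = 85.1116 × 1.024308 = C$87.18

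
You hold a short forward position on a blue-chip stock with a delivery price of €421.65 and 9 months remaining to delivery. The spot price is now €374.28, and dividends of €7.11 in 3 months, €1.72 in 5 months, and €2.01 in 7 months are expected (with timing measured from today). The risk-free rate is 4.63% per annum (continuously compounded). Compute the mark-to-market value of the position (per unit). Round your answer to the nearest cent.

€43.65

PV(remaining dividends) I = 7.11·e^(−0.0463·3/12) + 1.72·e^(−0.0463·5/12) + 2.01·e^(−0.0463·7/12) = 10.6718
Current forward F = (S − I)·e^(rT) = (374.28 − 10.6718)·e^(0.0463·9/12) = 363.6082 × 1.035335 = 376.4563
Value (long) = (F − K)·e^(−rT) = (376.4563 − 421.65) × 0.965871 = -43.6513
Short position value = −(long value) = €43.65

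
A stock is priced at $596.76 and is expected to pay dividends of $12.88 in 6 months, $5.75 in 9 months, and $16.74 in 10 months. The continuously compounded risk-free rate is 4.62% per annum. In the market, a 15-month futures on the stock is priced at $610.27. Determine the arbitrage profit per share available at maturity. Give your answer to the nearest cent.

$14.32 per share

PV(dividends) I = 12.88·e^(−0.0462·6/12) + 5.75·e^(−0.0462·9/12) + 16.74·e^(−0.0462·10/12) = 34.2478
Fair futures F* = (S − I)·e^(rT) = (596.76 − 34.2478)·e^0.057750 = 562.5122 × 1.059450 = 595.9536
Market $610.27 > fair 595.9536: forward overpriced → cash-and-carry (borrow at r, buy the stock and collect the dividends, short the forward).
Profit at T = |F_mkt − F*| = |610.27 − 595.9536| = $14.32 per share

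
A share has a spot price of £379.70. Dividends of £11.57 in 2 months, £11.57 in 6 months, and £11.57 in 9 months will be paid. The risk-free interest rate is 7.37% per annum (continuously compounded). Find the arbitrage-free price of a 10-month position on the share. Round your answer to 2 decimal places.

£368.10

PV(dividends) I = 11.57·e^(−0.0737·2/12) + 11.57·e^(−0.0737·6/12) + 11.57·e^(−0.0737·9/12)
I = 11.4288 + 11.1514 + 10.9478 = 33.5280
F = (S − I)·e^(rT) = (379.70 − 33.5280) · e^(0.0737·10/12)
= 346.1720 · e^0.061417 = 346.1720 × 1.063342 = £368.10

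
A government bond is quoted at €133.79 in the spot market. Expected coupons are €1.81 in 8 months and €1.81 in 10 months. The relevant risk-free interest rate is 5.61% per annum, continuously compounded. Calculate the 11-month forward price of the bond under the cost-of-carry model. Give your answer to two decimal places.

€137.20

PV(coupons) I = 1.81·e^(−0.0561·8/12) + 1.81·e^(−0.0561·10/12)
I = 1.7436 + 1.7273 = 3.4709
F = (S − I)·e^(rT) = (133.79 − 3.4709) · e^(0.0561·11/12)
= 130.3191 · e^0.051425 = 130.3191 × 1.052770 = €137.20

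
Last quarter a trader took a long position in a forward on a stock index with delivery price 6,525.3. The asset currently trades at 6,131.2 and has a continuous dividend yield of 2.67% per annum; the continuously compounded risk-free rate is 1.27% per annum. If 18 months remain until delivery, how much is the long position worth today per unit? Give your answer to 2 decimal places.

Current fair forward for the remaining 18 months: F = S·e^((r − q)·T), (r − q) = 0.0127 − 0.0267 = -0.0140
F = 6131.2 · e^(-0.0140 × 18/12) = 6131.2 × 0.97921896 = 6003.7873
Value of long forward = (F − K)·e^(−rT) = (6003.7873 − 6525.3) · e^(−0.0127·18/12)
= -521.5127 × 0.98113030 = -511.67

-511.67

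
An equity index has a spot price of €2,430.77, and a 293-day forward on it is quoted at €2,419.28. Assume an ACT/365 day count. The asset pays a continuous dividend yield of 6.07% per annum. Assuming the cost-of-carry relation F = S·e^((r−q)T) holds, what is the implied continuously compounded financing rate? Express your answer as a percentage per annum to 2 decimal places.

From F = S·e^((r−q)T): (r − q) = ln(F/S)/T
ln(2419.28/2430.77) = ln(0.995273) = -0.004738
(r − q) = -0.004738 / (293/365) = -0.005902
r = ln(F/S)/T + q = -0.005902 + 0.0607 = 0.054798
r = 5.48%

5.48%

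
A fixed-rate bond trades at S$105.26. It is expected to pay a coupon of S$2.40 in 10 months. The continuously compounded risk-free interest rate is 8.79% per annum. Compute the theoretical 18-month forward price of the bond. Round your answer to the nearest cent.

PV(coupons) I = 2.40·e^(−0.0879·10/12)
I = 2.2305
F = (S − I)·e^(rT) = (105.26 − 2.2305) · e^(0.0879·18/12)
= 103.0295 · e^0.131850 = 103.0295 × 1.140937 = S$117.55

S$117.55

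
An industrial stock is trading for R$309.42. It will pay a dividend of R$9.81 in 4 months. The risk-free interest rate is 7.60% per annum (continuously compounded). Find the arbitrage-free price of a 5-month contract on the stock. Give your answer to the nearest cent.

PV(dividends) I = 9.81·e^(−0.0760·4/12)
I = 9.5646
F = (S − I)·e^(rT) = (309.42 − 9.5646) · e^(0.0760·5/12)
= 299.8554 · e^0.031667 = 299.8554 × 1.032174 = R$309.50

R$309.50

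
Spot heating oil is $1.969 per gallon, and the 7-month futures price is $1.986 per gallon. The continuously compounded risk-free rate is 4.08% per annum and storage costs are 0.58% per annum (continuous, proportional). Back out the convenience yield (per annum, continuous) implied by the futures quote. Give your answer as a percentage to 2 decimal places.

F = S·e^((r+u−y)T) ⇒ (r+u−y) = ln(F/S)/T
ln(1.986/1.969) = 0.008597; /T ⇒ 0.014738
y = r + u − ln(F/S)/T = 0.0408 + 0.0058 − 0.014738 = 0.031862
y = 3.19%

3.19%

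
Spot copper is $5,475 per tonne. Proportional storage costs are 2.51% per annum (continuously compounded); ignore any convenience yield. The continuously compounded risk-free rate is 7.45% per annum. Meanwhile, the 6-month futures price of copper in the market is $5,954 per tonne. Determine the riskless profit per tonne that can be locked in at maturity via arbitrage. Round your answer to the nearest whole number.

Fair futures: F* = S·e^(carry·T), with carry = (r + u) = 0.0745 + 0.0251 = 0.0996
F* = 5475 · e^(0.0996 × 6/12) = 5475 · e^0.049800 = 5475 × 1.051061 = $5754.5590
Market $5954 > fair $5754.5590: forward overpriced → cash-and-carry (buy spot, short the forward).
At maturity, profit = |F_mkt − F*| = |5954 − 5754.5590| = $199 per tonne

$199 per tonne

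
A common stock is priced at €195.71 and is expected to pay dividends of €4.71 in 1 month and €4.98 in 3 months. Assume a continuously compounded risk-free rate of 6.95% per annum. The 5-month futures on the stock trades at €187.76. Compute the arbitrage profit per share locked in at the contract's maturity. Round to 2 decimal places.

PV(dividends) I = 4.71·e^(−0.0695·1/12) + 4.98·e^(−0.0695·3/12) = 9.5770
Fair futures F* = (S − I)·e^(rT) = (195.71 − 9.5770)·e^0.028958 = 186.1330 × 1.029381 = 191.6018
Market €187.76 < fair 191.6018: forward underpriced → reverse cash-and-carry (short the stock, invest proceeds at r, pay the dividends, go long the forward).
Profit at T = |F_mkt − F*| = |187.76 − 191.6018| = €3.84 per share

€3.84 per share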